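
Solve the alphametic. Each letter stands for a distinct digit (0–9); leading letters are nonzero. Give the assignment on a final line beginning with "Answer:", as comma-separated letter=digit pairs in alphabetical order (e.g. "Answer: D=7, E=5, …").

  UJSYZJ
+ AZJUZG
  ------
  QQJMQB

Step 1. [col 1: J + G ≡ B (mod 10)] several values work for G in column 1 (J + G ≡ B (mod 10), carry-in 0); try G=3, so G=3.
Step 2. [col 1: J + G ≡ B (mod 10)] no forcing yet in column 1 (carry-in 0); J=9 is free and consistent — try it, so J=9.
Step 3. [col 1: J + G ≡ B (mod 10)] column 1 reads J+G+carry(0)=B with J=9, G=3; with digits 3,9 already taken and all letters distinct, the only value for B is 2, so B=2.
Step 4. [col 2: Z + Z ≡ Q (mod 10)] no forcing yet in column 2 (carry-in 1); Z=8 is free and consistent — try it ⇒ Z=8.
Step 5. [col 2: Z + Z ≡ Q (mod 10)] column 2 reads Z+Z+carry(1)=Q with Z=8; with digits 2,3,8,9 already taken and all letters distinct, the only value for Q is 7, so Q=7.
Step 6. [col 3: Y + U ≡ M (mod 10)] Y=4 is one option consistent with column 3 (Y + U ≡ M (mod 10), carry-in 1) — take it ⇒ Y=4.
Step 7. [col 3: Y + U ≡ M (mod 10)] no forcing yet in column 3 (carry-in 1); M=6 is free and consistent — try it. So M=6.
Step 8. [col 3: Y + U ≡ M (mod 10)] column 3 reads Y+U+carry(1)=M with Y=4, M=6; with digits 2,3,4,6,7,8,9 already taken and all letters distinct, the only value for U is 1 ⇒ U=1.
Step 9. [col 4: S + J ≡ J (mod 10)] column 4 reads S+J+carry(0)=J with J=9; with digits 1,2,3,4,6,7,8,9 already taken and all letters distinct, the only value for S is 0, so S=0.
Step 10. [col 6: U + A ≡ Q (mod 10)] column 6 reads U+A+carry(1)=Q with U=1, Q=7; with digits 0,1,2,3,4,6,7,8,9 already taken and all letters distinct, the only value for A is 5. So A=5.

Answer: A=5, B=2, G=3, J=9, M=6, Q=7, S=0, U=1, Y=4, Z=8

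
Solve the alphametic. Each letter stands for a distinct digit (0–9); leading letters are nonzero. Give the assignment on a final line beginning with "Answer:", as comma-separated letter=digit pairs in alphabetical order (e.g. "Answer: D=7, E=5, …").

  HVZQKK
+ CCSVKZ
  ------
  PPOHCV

Step 1. [col 1: K + Z ≡ V (mod 10)] column 1 (K + Z ≡ V (mod 10), carry-in 0) doesn't pin K yet; pick K=5 and continue ⇒ K=5.
Step 2. [col 1: K + Z ≡ V (mod 10)] column 1 (K + Z ≡ V (mod 10), carry-in 0) doesn't pin Z yet; pick Z=7 and continue ⇒ Z=7.
Step 3. [col 1: K + Z ≡ V (mod 10)] in column 1 we have K+Z≡V with carry-in 0; given K=5, Z=7 and digits 5,7 already taken and all letters distinct, that pins V to 2. So V=2.
Step 4. [col 2: K + K ≡ C (mod 10)] in column 2 we have K+K≡C with carry-in 1; given K=5 and digits 2,5,7 already taken and all letters distinct, that pins C to 1, so C=1.
Step 5. [col 3: Q + V ≡ H (mod 10)] column 3 (Q + V ≡ H (mod 10), carry-in 1) doesn't pin H yet; pick H=3 and continue, so H=3.
Step 6. [col 3: Q + V ≡ H (mod 10)] column 3 reads Q+V+carry(1)=H with V=2, H=3; with digits 1,2,3,5,7 already taken and all letters distinct, the only value for Q is 0. So Q=0.
Step 7. [col 4: Z + S ≡ O (mod 10)] column 4 reads Z+S+carry(0)=O with Z=7; with digits 0,1,2,3,5,7 already taken and all letters distinct, the only value for S is 9. So S=9.
Step 8. [col 4: Z + S ≡ O (mod 10)] column 4 reads Z+S+carry(0)=O with Z=7, S=9; with digits 0,1,2,3,5,7,9 already taken and all letters distinct, the only value for O is 6 ⇒ O=6.
Step 9. [col 5: V + C ≡ P (mod 10)] column 5 reads V+C+carry(1)=P with V=2, C=1; with digits 0,1,2,3,5,6,7,9 already taken and all letters distinct, the only value for P is 4. So P=4.

Answer: C=1, H=3, K=5, O=6, P=4, Q=0, S=9, V=2, Z=7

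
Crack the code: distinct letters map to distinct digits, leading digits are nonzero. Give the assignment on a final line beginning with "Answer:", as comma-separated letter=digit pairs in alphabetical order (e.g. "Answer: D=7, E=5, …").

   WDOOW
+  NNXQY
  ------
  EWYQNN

Step 1. [col 1: W + Y ≡ N (mod 10)] W=6 is one option consistent with column 1 (W + Y ≡ N (mod 10), carry-in 0) — take it, so W=6.
Step 2. [E] E is the leading digit of a 6-digit sum of two 5-digit numbers; the final carry is exactly 1. So E=1.
Step 3. [col 1: W + Y ≡ N (mod 10)] no forcing yet in column 1 (carry-in 0); Y=3 is free and consistent — try it. So Y=3.
Step 4. [col 1: W + Y ≡ N (mod 10)] column 1: given W=6, Y=3, carry-in 0, and digits 1,3,6 already taken and all letters distinct, W+Y≡N (mod 10) forces N=9 ⇒ N=9.
Step 5. [col 2: O + Q ≡ N (mod 10)] several values work for O in column 2 (O + Q ≡ N (mod 10), carry-in 0); try O=2, so O=2.
Step 6. [col 2: O + Q ≡ N (mod 10)] in column 2 we have O+Q≡N with carry-in 0; given O=2, N=9 and digits 1,2,3,6,9 already taken and all letters distinct, that pins Q to 7 ⇒ Q=7.
Step 7. [col 3: O + X ≡ Q (mod 10)] from column 3 (O=2, Q=7, carry-in 0, digits 1,2,3,6,7,9 already taken and all letters distinct): X must equal 5 ⇒ X=5.
Step 8. [col 4: D + N ≡ Y (mod 10)] column 4 reads D+N+carry(0)=Y with N=9, Y=3; with digits 1,2,3,5,6,7,9 already taken and all letters distinct, the only value for D is 4, so D=4.

Answer: D=4, E=1, N=9, O=2, Q=7, W=6, X=5, Y=3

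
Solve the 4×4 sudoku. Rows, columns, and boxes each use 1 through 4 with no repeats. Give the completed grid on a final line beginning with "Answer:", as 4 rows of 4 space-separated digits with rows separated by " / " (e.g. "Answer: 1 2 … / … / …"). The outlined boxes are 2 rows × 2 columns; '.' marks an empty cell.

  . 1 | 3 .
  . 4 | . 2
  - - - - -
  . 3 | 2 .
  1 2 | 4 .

Step 1. [r3c4∈{1}] nothing but 1 survives at r3c4, so r3c4=1.
Step 2. [r2c3∈{1}] r2c3 has the single candidate 1. So r2c3=1.
Step 3. [r3c1∈{4}] r3c1 has the single candidate 4 ⇒ r3c1=4.
Step 4. [r1c4∈{4}] r1c4 has the single candidate 4 ⇒ r1c4=4.
Step 5. [r2c1∈{3}] only 3 remains possible at r2c1, so r2c1=3.
Step 6. [r1c1∈{2}] r1c1 is down to just 2, so r1c1=2.
Step 7. [r4c4∈{3}] nothing but 3 survives at r4c4. So r4c4=3.

Answer: 2 1 3 4 / 3 4 1 2 / 4 3 2 1 / 1 2 4 3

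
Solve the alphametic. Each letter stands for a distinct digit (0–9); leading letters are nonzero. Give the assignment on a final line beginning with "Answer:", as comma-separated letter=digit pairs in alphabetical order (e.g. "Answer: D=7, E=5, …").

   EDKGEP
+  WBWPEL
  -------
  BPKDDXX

Step 1. [col 1: P + L ≡ X (mod 10)] P=4 is one option consistent with column 1 (P + L ≡ X (mod 10), carry-in 0) — take it. So P=4.
Step 2. [B] adding two 6-digit numbers gives at most 6+1 digits, and here it does — B is that final carry and must be 1. So B=1.
Step 3. [col 1: P + L ≡ X (mod 10)] column 1 (P + L ≡ X (mod 10), carry-in 0) doesn't pin L yet; pick L=9 and continue. So L=9.
Step 4. [col 1: P + L ≡ X (mod 10)] from column 1 (P=4, L=9, carry-in 0, digits 1,4,9 already taken and all letters distinct): X must equal 3. So X=3.
Step 5. [col 2: E + E ≡ X (mod 10)] column 2: given X=3, carry-in 1, and digits 1,3,4,9 already taken and all letters distinct, E+E≡X (mod 10) forces E=6, so E=6.
Step 6. [col 3: G + P ≡ D (mod 10)] D=5 is one option consistent with column 3 (G + P ≡ D (mod 10), carry-in 1) — take it. So D=5.
Step 7. [col 3: G + P ≡ D (mod 10)] column 3: given P=4, D=5, carry-in 1, and digits 1,3,4,5,6,9 already taken and all letters distinct, G+P≡D (mod 10) forces G=0 ⇒ G=0.
Step 8. [col 4: K + W ≡ D (mod 10)] several values work for W in column 4 (K + W ≡ D (mod 10), carry-in 0); try W=8 ⇒ W=8.
Step 9. [col 4: K + W ≡ D (mod 10)] in column 4 we have K+W≡D with carry-in 0; given W=8, D=5 and digits 0,1,3,4,5,6,8,9 already taken and all letters distinct, that pins K to 7. So K=7.

Answer: B=1, D=5, E=6, G=0, K=7, L=9, P=4, W=8, X=3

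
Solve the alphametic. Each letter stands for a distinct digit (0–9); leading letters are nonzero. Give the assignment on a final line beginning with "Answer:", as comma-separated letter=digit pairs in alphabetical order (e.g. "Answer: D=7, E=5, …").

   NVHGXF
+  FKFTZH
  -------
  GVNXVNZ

Step 1. [G] the sum has 7 digits but both addends have 6; that extra leading digit G is the final carry, namely 1 ⇒ G=1.
Step 2. [col 1: F + H ≡ Z (mod 10)] Z=2 is one option consistent with column 1 (F + H ≡ Z (mod 10), carry-in 0) — take it. So Z=2.
Step 3. [col 1: F + H ≡ Z (mod 10)] column 1 (F + H ≡ Z (mod 10), carry-in 0) doesn't pin H yet; pick H=8 and continue, so H=8.
Step 4. [col 1: F + H ≡ Z (mod 10)] column 1: given H=8, Z=2, carry-in 0, and digits 1,2,8 already taken and all letters distinct, F+H≡Z (mod 10) forces F=4. So F=4.
Step 5. [col 2: X + Z ≡ N (mod 10)] X=3 is one option consistent with column 2 (X + Z ≡ N (mod 10), carry-in 1) — take it ⇒ X=3.
Step 6. [col 2: X + Z ≡ N (mod 10)] column 2 reads X+Z+carry(1)=N with X=3, Z=2; with digits 1,2,3,4,8 already taken and all letters distinct, the only value for N is 6, so N=6.
Step 7. [col 3: G + T ≡ V (mod 10)] column 3 reads G+T+carry(0)=V with G=1; with digits 1,2,3,4,6,8 already taken and all letters distinct, the only value for T is 9. So T=9.
Step 8. [col 3: G + T ≡ V (mod 10)] from column 3 (G=1, T=9, carry-in 0, digits 1,2,3,4,6,8,9 already taken and all letters distinct): V must equal 0, so V=0.
Step 9. [col 5: V + K ≡ N (mod 10)] column 5: given V=0, N=6, carry-in 1, and digits 0,1,2,3,4,6,8,9 already taken and all letters distinct, V+K≡N (mod 10) forces K=5. So K=5.

Answer: F=4, G=1, H=8, K=5, N=6, T=9, V=0, X=3, Z=2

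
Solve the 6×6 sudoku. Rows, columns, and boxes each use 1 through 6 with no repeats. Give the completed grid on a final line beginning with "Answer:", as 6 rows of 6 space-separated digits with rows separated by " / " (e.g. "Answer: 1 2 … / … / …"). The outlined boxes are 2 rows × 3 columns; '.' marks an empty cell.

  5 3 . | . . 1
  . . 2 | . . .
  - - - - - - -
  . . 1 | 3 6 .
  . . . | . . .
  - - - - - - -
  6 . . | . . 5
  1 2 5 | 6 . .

Step 1. [r2c1∈{4}] nothing but 4 survives at r2c1, so r2c1=4.
Step 2. [r5c2∈{4}] r5c2 has the single candidate 4 ⇒ r5c2=4.
Step 3. [r3c6∈{2,4}] 4 has one home in row 3: r3c6 ⇒ r3c6=4.
Step 4. [r4c6∈{2}] r4c6's peers cover all but 2, so r4c6=2.
Step 5. [r6c6∈{3}] r6c6's peers cover all but 3, so r6c6=3.
Step 6. [r2c4∈{5}] r2c4 has the single candidate 5 ⇒ r2c4=5.
Step 7. [r4c5∈{1,5}] r4c5 is the only open cell in col 5 admitting 5. So r4c5=5.
Step 8. [r5c5∈{1,2}] col 5 places 1 nowhere but r5c5. So r5c5=1.
Step 9. [r1c5∈{2,4}] in col 5, 2 fits only at r1c5. So r1c5=2.
Step 10. [r4c3∈{3,4,6}] row 4 places 4 nowhere but r4c3, so r4c3=4.
Step 11. [r1c3∈{6}] only 6 remains possible at r1c3, so r1c3=6.
Step 12. [r2c2∈{1}] r2c2's peers cover all but 1. So r2c2=1.
Step 13. [r3c2∈{5}] r3c2 is down to just 5, so r3c2=5.
Step 14. [r6c5∈{4}] r6c5 is down to just 4. So r6c5=4.
Step 15. [r3c1∈{2}] only 2 remains possible at r3c1, so r3c1=2.
Step 16. [r2c5∈{3}] only 3 remains possible at r2c5 ⇒ r2c5=3.
Step 17. [r1c4∈{4}] r1c4 is down to just 4, so r1c4=4.
Step 18. [r5c4∈{2}] r5c4 has the single candidate 2, so r5c4=2.
Step 19. [r4c1∈{3}] r4c1 is down to just 3. So r4c1=3.
Step 20. [r5c3∈{3}] nothing but 3 survives at r5c3, so r5c3=3.
Step 21. [r4c2∈{6}] r4c2's peers cover all but 6 ⇒ r4c2=6.
Step 22. [r4c4∈{1}] r4c4's peers cover all but 1, so r4c4=1.
Step 23. [r2c6∈{6}] nothing but 6 survives at r2c6. So r2c6=6.

Answer: 5 3 6 4 2 1 / 4 1 2 5 3 6 / 2 5 1 3 6 4 / 3 6 4 1 5 2 / 6 4 3 2 1 5 / 1 2 5 6 4 3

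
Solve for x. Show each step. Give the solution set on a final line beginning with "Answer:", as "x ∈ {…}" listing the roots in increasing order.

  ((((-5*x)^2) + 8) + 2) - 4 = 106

Step 1. [((((-5*x)^2) + 8) + 2) - 4 = 106] 4 comes off first (add 4). So sub: (((-5*x)^2) + 8) + 2 = 110.
Step 2. [(((-5*x)^2) + 8) + 2 = 110] +2 is outermost — subtract 2 both sides, so sub: ((-5*x)^2) + 8 = 108.
Step 3. [((-5*x)^2) + 8 = 108] peel the +8: subtract 8 from each side. So sub: (-5*x)^2 = 100.
Step 4. [(-5*x)^2 = 100] LHS squared, RHS 100 ≥ 0: apply √ (±) ⇒ sqrt: -5*x = 10 or -10.
Step 5. [-5*x = 10 or -10] divide by the outer -5 ⇒ div: x = -2 or 2.

Answer: x ∈ {-2, 2}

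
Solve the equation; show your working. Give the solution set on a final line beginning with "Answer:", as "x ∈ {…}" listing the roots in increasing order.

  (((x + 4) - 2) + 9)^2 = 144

Step 1. [(((x + 4) - 2) + 9)^2 = 144] 144 ≥ 0, LHS is (·)² — take ±√, so sqrt: ((x + 4) - 2) + 9 = 12 or -12.
Step 2. [((x + 4) - 2) + 9 = 12 or -12] peel the +9: subtract 9 from each side. So sub: (x + 4) - 2 = 3 or -21.
Step 3. [(x + 4) - 2 = 3 or -21] add 2: x sits inside (… - 2), so sub: x + 4 = 5 or -19.
Step 4. [x + 4 = 5 or -19] the outer +4 inverts by subtracting 4. So sub: x = 1 or -23.

Answer: x ∈ {-23, 1}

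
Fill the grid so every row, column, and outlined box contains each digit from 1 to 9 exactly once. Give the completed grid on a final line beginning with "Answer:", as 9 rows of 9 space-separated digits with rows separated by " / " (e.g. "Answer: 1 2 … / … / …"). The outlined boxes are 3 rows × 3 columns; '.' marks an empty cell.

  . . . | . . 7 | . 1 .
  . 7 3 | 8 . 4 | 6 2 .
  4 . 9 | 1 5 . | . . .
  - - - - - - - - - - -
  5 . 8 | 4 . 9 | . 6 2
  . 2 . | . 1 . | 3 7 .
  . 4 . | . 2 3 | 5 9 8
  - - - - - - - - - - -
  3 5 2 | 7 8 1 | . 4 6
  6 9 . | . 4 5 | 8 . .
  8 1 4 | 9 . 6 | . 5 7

Step 1. [r1c5∈{3,6,9}] col 5 places 6 nowhere but r1c5, so r1c5=6.
Step 2. [r1c4∈{2,3}] in box 2, 3 fits only at r1c4, so r1c4=3.
Step 3. [r6c3∈{1,6,7}] across col 3, 1 lands solely at r6c3. So r6c3=1.
Step 4. [r3c9∈{3}] only 3 remains possible at r3c9 ⇒ r3c9=3.
Step 5. [r2c9∈{5,9}] in row 2, 5 fits only at r2c9 ⇒ r2c9=5.
Step 6. [r1c9∈{4,9}] col 9 places 9 nowhere but r1c9, so r1c9=9.
Step 7. [r5c4∈{5,6}] r5c4 is the only open cell in row 5 admitting 5 ⇒ r5c4=5.
Step 8. [r1c2∈{8}] only 8 remains possible at r1c2 ⇒ r1c2=8.
Step 9. [r2c5∈{9}] only 9 remains possible at r2c5 ⇒ r2c5=9.
Step 10. [r1c1∈{2}] r1c1 is down to just 2. So r1c1=2.
Step 11. [r8c8∈{3}] r8c8 is down to just 3. So r8c8=3.
Step 12. [r5c9∈{4}] r5c9's peers cover all but 4. So r5c9=4.
Step 13. [r6c4∈{6}] r6c4's peers cover all but 6 ⇒ r6c4=6.
Step 14. [r1c7∈{4}] nothing but 4 survives at r1c7. So r1c7=4.
Step 15. [r5c3∈{6}] r5c3's peers cover all but 6, so r5c3=6.
Step 16. [r4c7∈{1}] r4c7 has the single candidate 1, so r4c7=1.
Step 17. [r9c7∈{2}] r9c7 is down to just 2 ⇒ r9c7=2.
Step 18. [r5c6∈{8}] r5c6's peers cover all but 8 ⇒ r5c6=8.
Step 19. [r4c5∈{7}] nothing but 7 survives at r4c5, so r4c5=7.
Step 20. [r4c2∈{3}] nothing but 3 survives at r4c2 ⇒ r4c2=3.
Step 21. [r3c8∈{8}] nothing but 8 survives at r3c8, so r3c8=8.
Step 22. [r9c5∈{3}] r9c5 is down to just 3 ⇒ r9c5=3.
Step 23. [r5c1∈{9}] only 9 remains possible at r5c1, so r5c1=9.
Step 24. [r8c9∈{1}] r8c9 has the single candidate 1, so r8c9=1.
Step 25. [r8c4∈{2}] r8c4 is down to just 2. So r8c4=2.
Step 26. [r3c2∈{6}] nothing but 6 survives at r3c2. So r3c2=6.
Step 27. [r7c7∈{9}] r7c7's peers cover all but 9, so r7c7=9.
Step 28. [r3c6∈{2}] r3c6 is down to just 2. So r3c6=2.
Step 29. [r2c1∈{1}] r2c1 has the single candidate 1, so r2c1=1.
Step 30. [r1c3∈{5}] nothing but 5 survives at r1c3 ⇒ r1c3=5.
Step 31. [r6c1∈{7}] r6c1's peers cover all but 7 ⇒ r6c1=7.
Step 32. [r3c7∈{7}] r3c7 is down to just 7, so r3c7=7.
Step 33. [r8c3∈{7}] only 7 remains possible at r8c3, so r8c3=7.

Answer: 2 8 5 3 6 7 4 1 9 / 1 7 3 8 9 4 6 2 5 / 4 6 9 1 5 2 7 8 3 / 5 3 8 4 7 9 1 6 2 / 9 2 6 5 1 8 3 7 4 / 7 4 1 6 2 3 5 9 8 / 3 5 2 7 8 1 9 4 6 / 6 9 7 2 4 5 8 3 1 / 8 1 4 9 3 6 2 5 7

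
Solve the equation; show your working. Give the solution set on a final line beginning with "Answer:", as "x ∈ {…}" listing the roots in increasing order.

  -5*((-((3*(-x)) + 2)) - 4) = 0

Step 1. [-5*((-((3*(-x)) + 2)) - 4) = 0] LHS = -5·(…); ÷-5 both sides, so div: (-((3*(-x)) + 2)) - 4 = 0.
Step 2. [(-((3*(-x)) + 2)) - 4 = 0] 4 comes off first (add 4) ⇒ sub: -((3*(-x)) + 2) = 4.
Step 3. [-((3*(-x)) + 2) = 4] leading − — multiply by −1, so neg: (3*(-x)) + 2 = -4.
Step 4. [(3*(-x)) + 2 = -4] +2 is outermost — subtract 2 both sides. So sub: 3*(-x) = -6.
Step 5. [3*(-x) = -6] 3·(inner) — divide through by 3. So div: -x = -2.
Step 6. [-x = -2] flip signs both sides. So neg: x = 2.

Answer: x ∈ {2}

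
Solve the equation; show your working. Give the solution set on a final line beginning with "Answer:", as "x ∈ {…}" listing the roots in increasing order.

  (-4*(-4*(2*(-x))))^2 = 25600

Step 1. [(-4*(-4*(2*(-x))))^2 = 25600] LHS squared, RHS 25600 ≥ 0: apply √ (±). So sqrt: -4*(-4*(2*(-x))) = 160 or -160.
Step 2. [-4*(-4*(2*(-x))) = 160 or -160] LHS = -4·(…); ÷-4 both sides, so div: -4*(2*(-x)) = -40 or 40.
Step 3. [-4*(2*(-x)) = -40 or 40] LHS = -4·(…); ÷-4 both sides, so div: 2*(-x) = 10 or -10.
Step 4. [2*(-x) = 10 or -10] 2 out front; divide by 2, so div: -x = 5 or -5.
Step 5. [-x = 5 or -5] leading − — multiply by −1 ⇒ neg: x = -5 or 5.

Answer: x ∈ {-5, 5}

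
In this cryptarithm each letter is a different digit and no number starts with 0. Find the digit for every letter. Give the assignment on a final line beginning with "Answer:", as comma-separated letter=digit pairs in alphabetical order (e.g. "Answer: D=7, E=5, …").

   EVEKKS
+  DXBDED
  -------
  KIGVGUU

Step 1. [K] adding two 6-digit numbers gives at most 6+1 digits, and here it does — K is that final carry and must be 1. So K=1.
Step 2. [col 1: S + D ≡ U (mod 10)] column 1 (S + D ≡ U (mod 10), carry-in 0) doesn't pin D yet; pick D=7 and continue. So D=7.
Step 3. [col 1: S + D ≡ U (mod 10)] U=0 is one option consistent with column 1 (S + D ≡ U (mod 10), carry-in 0) — take it ⇒ U=0.
Step 4. [col 1: S + D ≡ U (mod 10)] column 1: given D=7, U=0, carry-in 0, and digits 0,1,7 already taken and all letters distinct, S+D≡U (mod 10) forces S=3, so S=3.
Step 5. [col 2: K + E ≡ U (mod 10)] in column 2 we have K+E≡U with carry-in 1; given K=1, U=0 and digits 0,1,3,7 already taken and all letters distinct, that pins E to 8 ⇒ E=8.
Step 6. [col 3: K + D ≡ G (mod 10)] from column 3 (K=1, D=7, carry-in 1, digits 0,1,3,7,8 already taken and all letters distinct): G must equal 9 ⇒ G=9.
Step 7. [col 4: E + B ≡ V (mod 10)] several values work for V in column 4 (E + B ≡ V (mod 10), carry-in 0); try V=2 ⇒ V=2.
Step 8. [col 4: E + B ≡ V (mod 10)] from column 4 (E=8, V=2, carry-in 0, digits 0,1,2,3,7,8,9 already taken and all letters distinct): B must equal 4, so B=4.
Step 9. [col 5: V + X ≡ G (mod 10)] from column 5 (V=2, G=9, carry-in 1, digits 0,1,2,3,4,7,8,9 already taken and all letters distinct): X must equal 6. So X=6.
Step 10. [col 6: E + D ≡ I (mod 10)] in column 6 we have E+D≡I with carry-in 0; given E=8, D=7 and digits 0,1,2,3,4,6,7,8,9 already taken and all letters distinct, that pins I to 5. So I=5.

Answer: B=4, D=7, E=8, G=9, I=5, K=1, S=3, U=0, V=2, X=6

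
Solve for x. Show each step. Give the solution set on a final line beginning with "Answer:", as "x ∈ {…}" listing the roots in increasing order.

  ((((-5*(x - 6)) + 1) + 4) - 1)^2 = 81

Step 1. [((((-5*(x - 6)) + 1) + 4) - 1)^2 = 81] LHS squared, RHS 81 ≥ 0: apply √ (±) ⇒ sqrt: (((-5*(x - 6)) + 1) + 4) - 1 = 9 or -9.
Step 2. [(((-5*(x - 6)) + 1) + 4) - 1 = 9 or -9] the outer -1 inverts by adding 1. So sub: ((-5*(x - 6)) + 1) + 4 = 10 or -8.
Step 3. [((-5*(x - 6)) + 1) + 4 = 10 or -8] subtract 4: x sits inside (… + 4), so sub: (-5*(x - 6)) + 1 = 6 or -12.
Step 4. [(-5*(x - 6)) + 1 = 6 or -12] 1 comes off first (subtract 1). So sub: -5*(x - 6) = 5 or -13.
Step 5. [-5*(x - 6) = 5 or -13] -5·(inner) — divide through by -5. So div: x - 6 = -1 or 13/5.
Step 6. [x - 6 = -1 or 13/5] peel the -6: add 6 from each side ⇒ sub: x = 5 or 43/5.

Answer: x ∈ {5, 43/5}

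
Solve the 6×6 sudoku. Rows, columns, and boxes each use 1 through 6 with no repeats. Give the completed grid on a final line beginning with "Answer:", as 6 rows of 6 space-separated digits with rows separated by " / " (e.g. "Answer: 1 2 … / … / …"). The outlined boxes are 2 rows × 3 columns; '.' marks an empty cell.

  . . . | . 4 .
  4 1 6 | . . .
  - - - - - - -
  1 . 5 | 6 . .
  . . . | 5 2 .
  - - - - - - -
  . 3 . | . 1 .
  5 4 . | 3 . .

Step 1. [r1c6∈{1,2,3,5,6}] 6 has one home in row 1: r1c6. So r1c6=6.
Step 2. [r5c3∈{2}] r5c3 is down to just 2, so r5c3=2.
Step 3. [r3c5∈{3}] only 3 remains possible at r3c5, so r3c5=3.
Step 4. [r1c1∈{2,3}] in col 1, 2 fits only at r1c1 ⇒ r1c1=2.
Step 5. [r4c3∈{3,4}] r4c3 is the only open cell in col 3 admitting 4. So r4c3=4.
Step 6. [r5c6∈{4,5}] 5 has one home in row 5: r5c6. So r5c6=5.
Step 7. [r2c4∈{2}] r2c4's peers cover all but 2, so r2c4=2.
Step 8. [r4c2∈{6}] r4c2 is down to just 6. So r4c2=6.
Step 9. [r1c4∈{1}] only 1 remains possible at r1c4. So r1c4=1.
Step 10. [r4c1∈{3}] r4c1's peers cover all but 3. So r4c1=3.
Step 11. [r5c4∈{4}] r5c4 has the single candidate 4 ⇒ r5c4=4.
Step 12. [r6c3∈{1}] r6c3 has the single candidate 1 ⇒ r6c3=1.
Step 13. [r6c5∈{6}] r6c5's peers cover all but 6, so r6c5=6.
Step 14. [r5c1∈{6}] r5c1 has the single candidate 6 ⇒ r5c1=6.
Step 15. [r4c6∈{1}] r4c6 is down to just 1 ⇒ r4c6=1.
Step 16. [r1c3∈{3}] r1c3 is down to just 3, so r1c3=3.
Step 17. [r3c2∈{2}] r3c2 has the single candidate 2, so r3c2=2.
Step 18. [r6c6∈{2}] nothing but 2 survives at r6c6, so r6c6=2.
Step 19. [r2c5∈{5}] only 5 remains possible at r2c5 ⇒ r2c5=5.
Step 20. [r1c2∈{5}] r1c2 is down to just 5. So r1c2=5.
Step 21. [r2c6∈{3}] r2c6's peers cover all but 3, so r2c6=3.
Step 22. [r3c6∈{4}] r3c6's peers cover all but 4 ⇒ r3c6=4.

Answer: 2 5 3 1 4 6 / 4 1 6 2 5 3 / 1 2 5 6 3 4 / 3 6 4 5 2 1 / 6 3 2 4 1 5 / 5 4 1 3 6 2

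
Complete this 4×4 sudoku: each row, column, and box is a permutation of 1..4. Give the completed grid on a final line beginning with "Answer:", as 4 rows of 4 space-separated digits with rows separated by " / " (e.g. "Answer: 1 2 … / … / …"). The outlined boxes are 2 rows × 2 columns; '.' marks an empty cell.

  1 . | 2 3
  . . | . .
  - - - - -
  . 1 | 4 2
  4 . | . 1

Step 1. [r3c1∈{3}] r3c1 has the single candidate 3 ⇒ r3c1=3.
Step 2. [r2c2∈{2,3,4}] 3 has one home in row 2: r2c2, so r2c2=3.
Step 3. [r2c4∈{4}] only 4 remains possible at r2c4, so r2c4=4.
Step 4. [r1c2∈{4}] r1c2's peers cover all but 4 ⇒ r1c2=4.
Step 5. [r2c1∈{2}] r2c1's peers cover all but 2. So r2c1=2.
Step 6. [r2c3∈{1}] r2c3 is down to just 1, so r2c3=1.
Step 7. [r4c2∈{2}] r4c2 is down to just 2 ⇒ r4c2=2.
Step 8. [r4c3∈{3}] nothing but 3 survives at r4c3, so r4c3=3.

Answer: 1 4 2 3 / 2 3 1 4 / 3 1 4 2 / 4 2 3 1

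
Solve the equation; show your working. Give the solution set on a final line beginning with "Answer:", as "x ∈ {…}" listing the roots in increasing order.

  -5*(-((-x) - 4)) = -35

Step 1. [-5*(-((-x) - 4)) = -35] divide by the outer -5. So div: -((-x) - 4) = 7.
Step 2. [-((-x) - 4) = 7] leading − — multiply by −1. So neg: (-x) - 4 = -7.
Step 3. [(-x) - 4 = -7] peel the -4: add 4 from each side ⇒ sub: -x = -3.
Step 4. [-x = -3] leading − — multiply by −1. So neg: x = 3.

Answer: x ∈ {3}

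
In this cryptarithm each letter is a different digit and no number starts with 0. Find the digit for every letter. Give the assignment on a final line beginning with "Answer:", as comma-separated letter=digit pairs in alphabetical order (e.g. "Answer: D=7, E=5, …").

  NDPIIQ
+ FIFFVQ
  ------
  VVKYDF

Step 1. [col 1: Q + Q ≡ F (mod 10)] no forcing yet in column 1 (carry-in 0); F=2 is free and consistent — try it. So F=2.
Step 2. [col 1: Q + Q ≡ F (mod 10)] column 1 (Q + Q ≡ F (mod 10), carry-in 0) doesn't pin Q yet; pick Q=6 and continue. So Q=6.
Step 3. [col 2: I + V ≡ D (mod 10)] column 2 (I + V ≡ D (mod 10), carry-in 1) doesn't pin V yet; pick V=5 and continue, so V=5.
Step 4. [col 2: I + V ≡ D (mod 10)] column 2 (I + V ≡ D (mod 10), carry-in 1) doesn't pin I yet; pick I=4 and continue, so I=4.
Step 5. [col 2: I + V ≡ D (mod 10)] in column 2 we have I+V≡D with carry-in 1; given I=4, V=5 and digits 2,4,5,6 already taken and all letters distinct, that pins D to 0. So D=0.
Step 6. [col 3: I + F ≡ Y (mod 10)] from column 3 (I=4, F=2, carry-in 1, digits 0,2,4,5,6 already taken and all letters distinct): Y must equal 7, so Y=7.
Step 7. [col 4: P + F ≡ K (mod 10)] column 4 (P + F ≡ K (mod 10), carry-in 0) doesn't pin P yet; pick P=9 and continue ⇒ P=9.
Step 8. [col 4: P + F ≡ K (mod 10)] from column 4 (P=9, F=2, carry-in 0, digits 0,2,4,5,6,7,9 already taken and all letters distinct): K must equal 1. So K=1.
Step 9. [col 6: N + F ≡ V (mod 10)] from column 6 (F=2, V=5, carry-in 0, digits 0,1,2,4,5,6,7,9 already taken and all letters distinct): N must equal 3. So N=3.

Answer: D=0, F=2, I=4, K=1, N=3, P=9, Q=6, V=5, Y=7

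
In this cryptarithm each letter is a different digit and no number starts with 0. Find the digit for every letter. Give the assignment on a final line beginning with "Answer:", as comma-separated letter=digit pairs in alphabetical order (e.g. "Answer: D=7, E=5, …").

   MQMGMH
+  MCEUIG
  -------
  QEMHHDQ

Step 1. [col 1: H + G ≡ Q (mod 10)] column 1 (H + G ≡ Q (mod 10), carry-in 0) doesn't pin G yet; pick G=9 and continue. So G=9.
Step 2. [col 1: H + G ≡ Q (mod 10)] H=2 is one option consistent with column 1 (H + G ≡ Q (mod 10), carry-in 0) — take it ⇒ H=2.
Step 3. [col 1: H + G ≡ Q (mod 10)] in column 1 we have H+G≡Q with carry-in 0; given H=2, G=9 and digits 2,9 already taken and all letters distinct, that pins Q to 1. So Q=1.
Step 4. [col 2: M + I ≡ D (mod 10)] column 2 (M + I ≡ D (mod 10), carry-in 1) doesn't pin I yet; pick I=0 and continue ⇒ I=0.
Step 5. [col 2: M + I ≡ D (mod 10)] no forcing yet in column 2 (carry-in 1); D=8 is free and consistent — try it. So D=8.
Step 6. [col 2: M + I ≡ D (mod 10)] column 2 reads M+I+carry(1)=D with I=0, D=8; with digits 0,1,2,8,9 already taken and all letters distinct, the only value for M is 7. So M=7.
Step 7. [col 3: G + U ≡ H (mod 10)] in column 3 we have G+U≡H with carry-in 0; given G=9, H=2 and digits 0,1,2,7,8,9 already taken and all letters distinct, that pins U to 3. So U=3.
Step 8. [col 4: M + E ≡ H (mod 10)] from column 4 (M=7, H=2, carry-in 1, digits 0,1,2,3,7,8,9 already taken and all letters distinct): E must equal 4, so E=4.
Step 9. [col 5: Q + C ≡ M (mod 10)] column 5: given Q=1, M=7, carry-in 1, and digits 0,1,2,3,4,7,8,9 already taken and all letters distinct, Q+C≡M (mod 10) forces C=5. So C=5.

Answer: C=5, D=8, E=4, G=9, H=2, I=0, M=7, Q=1, U=3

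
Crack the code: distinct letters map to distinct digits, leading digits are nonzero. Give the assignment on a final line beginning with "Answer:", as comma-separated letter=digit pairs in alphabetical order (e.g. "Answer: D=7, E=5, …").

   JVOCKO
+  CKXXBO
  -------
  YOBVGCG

Step 1. [col 1: O + O ≡ G (mod 10)] G=4 is one option consistent with column 1 (O + O ≡ G (mod 10), carry-in 0) — take it ⇒ G=4.
Step 2. [col 1: O + O ≡ G (mod 10)] several values work for O in column 1 (O + O ≡ G (mod 10), carry-in 0); try O=7, so O=7.
Step 3. [Y] the sum has 7 digits but both addends have 6; that extra leading digit Y is the final carry, namely 1. So Y=1.
Step 4. [col 2: K + B ≡ C (mod 10)] K=2 is one option consistent with column 2 (K + B ≡ C (mod 10), carry-in 1) — take it ⇒ K=2.
Step 5. [col 2: K + B ≡ C (mod 10)] no forcing yet in column 2 (carry-in 1); C=9 is free and consistent — try it ⇒ C=9.
Step 6. [col 2: K + B ≡ C (mod 10)] in column 2 we have K+B≡C with carry-in 1; given K=2, C=9 and digits 1,2,4,7,9 already taken and all letters distinct, that pins B to 6. So B=6.
Step 7. [col 3: C + X ≡ G (mod 10)] from column 3 (C=9, G=4, carry-in 0, digits 1,2,4,6,7,9 already taken and all letters distinct): X must equal 5 ⇒ X=5.
Step 8. [col 4: O + X ≡ V (mod 10)] from column 4 (O=7, X=5, carry-in 1, digits 1,2,4,5,6,7,9 already taken and all letters distinct): V must equal 3, so V=3.
Step 9. [col 6: J + C ≡ O (mod 10)] from column 6 (C=9, O=7, carry-in 0, digits 1,2,3,4,5,6,7,9 already taken and all letters distinct): J must equal 8. So J=8.

Answer: B=6, C=9, G=4, J=8, K=2, O=7, V=3, X=5, Y=1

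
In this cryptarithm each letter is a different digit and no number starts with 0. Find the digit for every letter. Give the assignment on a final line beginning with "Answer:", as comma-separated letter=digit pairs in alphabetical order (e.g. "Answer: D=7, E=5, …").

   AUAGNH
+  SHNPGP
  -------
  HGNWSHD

Step 1. [col 1: H + P ≡ D (mod 10)] no forcing yet in column 1 (carry-in 0); H=1 is free and consistent — try it. So H=1.
Step 2. [col 1: H + P ≡ D (mod 10)] several values work for D in column 1 (H + P ≡ D (mod 10), carry-in 0); try D=6, so D=6.
Step 3. [col 1: H + P ≡ D (mod 10)] column 1 reads H+P+carry(0)=D with H=1, D=6; with digits 1,6 already taken and all letters distinct, the only value for P is 5. So P=5.
Step 4. [col 2: N + G ≡ H (mod 10)] no forcing yet in column 2 (carry-in 0); G=2 is free and consistent — try it, so G=2.
Step 5. [col 2: N + G ≡ H (mod 10)] from column 2 (G=2, H=1, carry-in 0, digits 1,2,5,6 already taken and all letters distinct): N must equal 9, so N=9.
Step 6. [col 3: G + P ≡ S (mod 10)] from column 3 (G=2, P=5, carry-in 1, digits 1,2,5,6,9 already taken and all letters distinct): S must equal 8, so S=8.
Step 7. [col 4: A + N ≡ W (mod 10)] in column 4 we have A+N≡W with carry-in 0; given N=9 and digits 1,2,5,6,8,9 already taken and all letters distinct, that pins A to 4, so A=4.
Step 8. [col 4: A + N ≡ W (mod 10)] column 4 reads A+N+carry(0)=W with A=4, N=9; with digits 1,2,4,5,6,8,9 already taken and all letters distinct, the only value for W is 3 ⇒ W=3.
Step 9. [col 5: U + H ≡ N (mod 10)] from column 5 (H=1, N=9, carry-in 1, digits 1,2,3,4,5,6,8,9 already taken and all letters distinct): U must equal 7 ⇒ U=7.

Answer: A=4, D=6, G=2, H=1, N=9, P=5, S=8, U=7, W=3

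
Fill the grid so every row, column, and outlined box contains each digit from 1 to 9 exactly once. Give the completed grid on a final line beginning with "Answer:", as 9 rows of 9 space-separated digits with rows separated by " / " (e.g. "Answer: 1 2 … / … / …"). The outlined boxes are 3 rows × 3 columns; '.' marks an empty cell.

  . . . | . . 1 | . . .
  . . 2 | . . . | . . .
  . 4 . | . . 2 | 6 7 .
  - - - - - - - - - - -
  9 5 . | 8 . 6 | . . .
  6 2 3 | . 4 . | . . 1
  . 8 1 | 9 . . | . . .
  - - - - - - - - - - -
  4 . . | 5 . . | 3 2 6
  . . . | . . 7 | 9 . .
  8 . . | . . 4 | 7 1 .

Step 1. [r3c4∈{3}] only 3 remains possible at r3c4. So r3c4=3.
Step 2. [r9c9∈{5}] only 5 remains possible at r9c9 ⇒ r9c9=5.
Step 3. [r8c4∈{1,2,6}] 1 has one home in col 4: r8c4. So r8c4=1.
Step 4. [r2c7∈{1,4,5,8}] r2c7 is the only open cell in col 7 admitting 1. So r2c7=1.
Step 5. [r5c6∈{5}] r5c6 has the single candidate 5. So r5c6=5.
Step 6. [r6c1∈{7}] nothing but 7 survives at r6c1. So r6c1=7.
Step 7. [r6c6∈{3}] only 3 remains possible at r6c6. So r6c6=3.
Step 8. [r6c5∈{2}] r6c5's peers cover all but 2. So r6c5=2.
Step 9. [r6c9∈{4}] only 4 remains possible at r6c9, so r6c9=4.
Step 10. [r1c7∈{2,4,5,8}] 4 has one home in col 7: r1c7 ⇒ r1c7=4.
Step 11. [r8c9∈{8}] r8c9 is down to just 8, so r8c9=8.
Step 12. [r3c9∈{9}] r3c9 is down to just 9 ⇒ r3c9=9.
Step 13. [r2c9∈{3}] nothing but 3 survives at r2c9, so r2c9=3.
Step 14. [r2c1∈{5}] nothing but 5 survives at r2c1, so r2c1=5.
Step 15. [r2c8∈{8}] r2c8's peers cover all but 8 ⇒ r2c8=8.
Step 16. [r2c6∈{9}] r2c6 is down to just 9 ⇒ r2c6=9.
Step 17. [r5c4∈{7}] only 7 remains possible at r5c4 ⇒ r5c4=7.
Step 18. [r1c4∈{6}] r1c4 has the single candidate 6, so r1c4=6.
Step 19. [r2c2∈{6,7}] row 2 places 6 nowhere but r2c2. So r2c2=6.
Step 20. [r8c2∈{3}] r8c2 has the single candidate 3. So r8c2=3.
Step 21. [r9c2∈{9}] r9c2's peers cover all but 9. So r9c2=9.
Step 22. [r1c2∈{7}] nothing but 7 survives at r1c2 ⇒ r1c2=7.
Step 23. [r3c5∈{5,8}] row 3 places 5 nowhere but r3c5 ⇒ r3c5=5.
Step 24. [r8c5∈{6}] r8c5 has the single candidate 6 ⇒ r8c5=6.
Step 25. [r1c5∈{8}] only 8 remains possible at r1c5. So r1c5=8.
Step 26. [r1c9∈{2}] r1c9's peers cover all but 2, so r1c9=2.
Step 27. [r6c7∈{5}] r6c7 is down to just 5 ⇒ r6c7=5.
Step 28. [r1c8∈{5}] r1c8's peers cover all but 5. So r1c8=5.
Step 29. [r1c1∈{3}] r1c1's peers cover all but 3. So r1c1=3.
Step 30. [r9c3∈{6}] r9c3 is down to just 6 ⇒ r9c3=6.
Step 31. [r4c8∈{3}] only 3 remains possible at r4c8. So r4c8=3.
Step 32. [r5c7∈{8}] only 8 remains possible at r5c7. So r5c7=8.
Step 33. [r8c1∈{2}] r8c1 is down to just 2 ⇒ r8c1=2.
Step 34. [r7c3∈{7}] r7c3 is down to just 7, so r7c3=7.
Step 35. [r8c3∈{5}] r8c3 has the single candidate 5 ⇒ r8c3=5.
Step 36. [r7c2∈{1}] nothing but 1 survives at r7c2. So r7c2=1.
Step 37. [r4c7∈{2}] only 2 remains possible at r4c7. So r4c7=2.
Step 38. [r1c3∈{9}] nothing but 9 survives at r1c3 ⇒ r1c3=9.
Step 39. [r4c3∈{4}] r4c3 has the single candidate 4. So r4c3=4.
Step 40. [r2c4∈{4}] r2c4 has the single candidate 4 ⇒ r2c4=4.
Step 41. [r8c8∈{4}] only 4 remains possible at r8c8, so r8c8=4.
Step 42. [r3c1∈{1}] r3c1 has the single candidate 1 ⇒ r3c1=1.
Step 43. [r5c8∈{9}] only 9 remains possible at r5c8 ⇒ r5c8=9.
Step 44. [r4c9∈{7}] r4c9 has the single candidate 7 ⇒ r4c9=7.
Step 45. [r9c5∈{3}] r9c5's peers cover all but 3 ⇒ r9c5=3.
Step 46. [r2c5∈{7}] r2c5's peers cover all but 7, so r2c5=7.
Step 47. [r3c3∈{8}] r3c3 is down to just 8, so r3c3=8.
Step 48. [r9c4∈{2}] r9c4 is down to just 2 ⇒ r9c4=2.
Step 49. [r4c5∈{1}] r4c5 has the single candidate 1, so r4c5=1.
Step 50. [r6c8∈{6}] r6c8's peers cover all but 6 ⇒ r6c8=6.
Step 51. [r7c6∈{8}] nothing but 8 survives at r7c6 ⇒ r7c6=8.
Step 52. [r7c5∈{9}] nothing but 9 survives at r7c5 ⇒ r7c5=9.

Answer: 3 7 9 6 8 1 4 5 2 / 5 6 2 4 7 9 1 8 3 / 1 4 8 3 5 2 6 7 9 / 9 5 4 8 1 6 2 3 7 / 6 2 3 7 4 5 8 9 1 / 7 8 1 9 2 3 5 6 4 / 4 1 7 5 9 8 3 2 6 / 2 3 5 1 6 7 9 4 8 / 8 9 6 2 3 4 7 1 5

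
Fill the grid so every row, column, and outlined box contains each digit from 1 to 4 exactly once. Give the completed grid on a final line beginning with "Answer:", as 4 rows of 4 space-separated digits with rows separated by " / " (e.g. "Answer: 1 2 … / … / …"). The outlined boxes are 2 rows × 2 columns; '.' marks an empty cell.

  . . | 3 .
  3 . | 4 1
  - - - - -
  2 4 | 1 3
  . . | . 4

Step 1. [r4c1∈{1}] only 1 remains possible at r4c1 ⇒ r4c1=1.
Step 2. [r1c4∈{2}] r1c4's peers cover all but 2 ⇒ r1c4=2.
Step 3. [r4c3∈{2}] nothing but 2 survives at r4c3, so r4c3=2.
Step 4. [r2c2∈{2}] r2c2 has the single candidate 2. So r2c2=2.
Step 5. [r1c2∈{1}] r1c2 has the single candidate 1 ⇒ r1c2=1.
Step 6. [r1c1∈{4}] r1c1's peers cover all but 4. So r1c1=4.
Step 7. [r4c2∈{3}] r4c2 has the single candidate 3 ⇒ r4c2=3.

Answer: 4 1 3 2 / 3 2 4 1 / 2 4 1 3 / 1 3 2 4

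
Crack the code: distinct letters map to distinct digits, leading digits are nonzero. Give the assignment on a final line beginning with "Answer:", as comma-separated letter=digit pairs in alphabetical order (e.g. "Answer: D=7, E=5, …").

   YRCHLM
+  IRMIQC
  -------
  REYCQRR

Step 1. [col 1: M + C ≡ R (mod 10)] several values work for C in column 1 (M + C ≡ R (mod 10), carry-in 0); try C=2, so C=2.
Step 2. [col 1: M + C ≡ R (mod 10)] no forcing yet in column 1 (carry-in 0); M=9 is free and consistent — try it ⇒ M=9.
Step 3. [col 1: M + C ≡ R (mod 10)] column 1 reads M+C+carry(0)=R with M=9, C=2; with digits 2,9 already taken and all letters distinct, the only value for R is 1, so R=1.
Step 4. [col 2: L + Q ≡ R (mod 10)] several values work for L in column 2 (L + Q ≡ R (mod 10), carry-in 1); try L=4. So L=4.
Step 5. [col 2: L + Q ≡ R (mod 10)] from column 2 (L=4, R=1, carry-in 1, digits 1,2,4,9 already taken and all letters distinct): Q must equal 6. So Q=6.
Step 6. [col 3: H + I ≡ Q (mod 10)] several values work for H in column 3 (H + I ≡ Q (mod 10), carry-in 1); try H=8, so H=8.
Step 7. [col 3: H + I ≡ Q (mod 10)] in column 3 we have H+I≡Q with carry-in 1; given H=8, Q=6 and digits 1,2,4,6,8,9 already taken and all letters distinct, that pins I to 7 ⇒ I=7.
Step 8. [col 5: R + R ≡ Y (mod 10)] in column 5 we have R+R≡Y with carry-in 1; given R=1 and digits 1,2,4,6,7,8,9 already taken and all letters distinct, that pins Y to 3 ⇒ Y=3.
Step 9. [col 6: Y + I ≡ E (mod 10)] in column 6 we have Y+I≡E with carry-in 0; given Y=3, I=7 and digits 1,2,3,4,6,7,8,9 already taken and all letters distinct, that pins E to 0. So E=0.

Answer: C=2, E=0, H=8, I=7, L=4, M=9, Q=6, R=1, Y=3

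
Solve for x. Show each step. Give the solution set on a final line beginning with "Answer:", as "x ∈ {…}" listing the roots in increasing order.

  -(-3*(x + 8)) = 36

Step 1. [-(-3*(x + 8)) = 36] leading − — multiply by −1, so neg: -3*(x + 8) = -36.
Step 2. [-3*(x + 8) = -36] LHS = -3·(…); ÷-3 both sides ⇒ div: x + 8 = 12.
Step 3. [x + 8 = 12] 8 comes off first (subtract 8), so sub: x = 4.

Answer: x ∈ {4}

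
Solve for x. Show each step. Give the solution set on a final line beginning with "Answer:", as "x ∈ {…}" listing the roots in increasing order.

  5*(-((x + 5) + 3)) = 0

Step 1. [5*(-((x + 5) + 3)) = 0] divide by the outer 5. So div: -((x + 5) + 3) = 0.
Step 2. [-((x + 5) + 3) = 0] leading − — multiply by −1 ⇒ neg: (x + 5) + 3 = 0.
Step 3. [(x + 5) + 3 = 0] subtract 3: x sits inside (… + 3) ⇒ sub: x + 5 = -3.
Step 4. [x + 5 = -3] 5 comes off first (subtract 5), so sub: x = -8.

Answer: x ∈ {-8}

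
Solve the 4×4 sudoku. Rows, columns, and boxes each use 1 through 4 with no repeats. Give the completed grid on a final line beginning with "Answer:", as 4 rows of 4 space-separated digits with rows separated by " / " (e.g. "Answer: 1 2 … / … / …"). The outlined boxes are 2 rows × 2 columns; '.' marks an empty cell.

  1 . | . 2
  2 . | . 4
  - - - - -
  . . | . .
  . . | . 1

Step 1. [r1c3∈{3}] r1c3's peers cover all but 3, so r1c3=3.
Step 2. [r3c2∈{1,2,3,4}] in row 3, 1 fits only at r3c2, so r3c2=1.
Step 3. [r4c2∈{2,3,4}] across col 2, 2 lands solely at r4c2. So r4c2=2.
Step 4. [r4c3∈{4}] nothing but 4 survives at r4c3, so r4c3=4.
Step 5. [r3c4∈{3}] r3c4 has the single candidate 3. So r3c4=3.
Step 6. [r2c3∈{1}] r2c3 is down to just 1. So r2c3=1.
Step 7. [r3c3∈{2}] r3c3 is down to just 2 ⇒ r3c3=2.
Step 8. [r4c1∈{3}] only 3 remains possible at r4c1, so r4c1=3.
Step 9. [r2c2∈{3}] only 3 remains possible at r2c2. So r2c2=3.
Step 10. [r1c2∈{4}] only 4 remains possible at r1c2. So r1c2=4.
Step 11. [r3c1∈{4}] nothing but 4 survives at r3c1. So r3c1=4.

Answer: 1 4 3 2 / 2 3 1 4 / 4 1 2 3 / 3 2 4 1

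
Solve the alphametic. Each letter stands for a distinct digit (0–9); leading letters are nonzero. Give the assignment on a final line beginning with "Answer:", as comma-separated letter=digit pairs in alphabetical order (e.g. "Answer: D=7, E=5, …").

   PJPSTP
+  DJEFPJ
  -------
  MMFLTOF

Step 1. [M] M is the leading digit of a 7-digit sum of two 6-digit numbers; the final carry is exactly 1. So M=1.
Step 2. [col 1: P + J ≡ F (mod 10)] column 1 (P + J ≡ F (mod 10), carry-in 0) doesn't pin F yet; pick F=5 and continue, so F=5.
Step 3. [col 1: P + J ≡ F (mod 10)] no forcing yet in column 1 (carry-in 0); P=3 is free and consistent — try it. So P=3.
Step 4. [col 1: P + J ≡ F (mod 10)] from column 1 (P=3, F=5, carry-in 0, digits 1,3,5 already taken and all letters distinct): J must equal 2. So J=2.
Step 5. [col 2: T + P ≡ O (mod 10)] column 2 (T + P ≡ O (mod 10), carry-in 0) doesn't pin T yet; pick T=4 and continue, so T=4.
Step 6. [col 2: T + P ≡ O (mod 10)] from column 2 (T=4, P=3, carry-in 0, digits 1,2,3,4,5 already taken and all letters distinct): O must equal 7, so O=7.
Step 7. [col 3: S + F ≡ T (mod 10)] column 3 reads S+F+carry(0)=T with F=5, T=4; with digits 1,2,3,4,5,7 already taken and all letters distinct, the only value for S is 9, so S=9.
Step 8. [col 4: P + E ≡ L (mod 10)] column 4: given P=3, carry-in 1, and digits 1,2,3,4,5,7,9 already taken and all letters distinct, P+E≡L (mod 10) forces L=0. So L=0.
Step 9. [col 4: P + E ≡ L (mod 10)] in column 4 we have P+E≡L with carry-in 1; given P=3, L=0 and digits 0,1,2,3,4,5,7,9 already taken and all letters distinct, that pins E to 6 ⇒ E=6.
Step 10. [col 6: P + D ≡ M (mod 10)] in column 6 we have P+D≡M with carry-in 0; given P=3, M=1 and digits 0,1,2,3,4,5,6,7,9 already taken and all letters distinct, that pins D to 8, so D=8.

Answer: D=8, E=6, F=5, J=2, L=0, M=1, O=7, P=3, S=9, T=4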